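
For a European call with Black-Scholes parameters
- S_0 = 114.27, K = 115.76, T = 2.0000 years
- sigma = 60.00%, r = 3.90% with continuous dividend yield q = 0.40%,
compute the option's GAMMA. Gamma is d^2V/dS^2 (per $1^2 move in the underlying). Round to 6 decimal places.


d1 = 0.4914922304; d2 = -0.3570359070
phi(d1) = 0.3535533663; exp(-qT) = 0.9920319148; exp(-rT) = 0.9249644265
Gamma = exp(-qT) * phi(d1) / (S * sigma * sqrt(T)) = 0.9920319148 * 0.3535533663 / (114.2700 * 0.6000 * 1.4142135624) = 0.003617

Answer: Gamma = 0.003617


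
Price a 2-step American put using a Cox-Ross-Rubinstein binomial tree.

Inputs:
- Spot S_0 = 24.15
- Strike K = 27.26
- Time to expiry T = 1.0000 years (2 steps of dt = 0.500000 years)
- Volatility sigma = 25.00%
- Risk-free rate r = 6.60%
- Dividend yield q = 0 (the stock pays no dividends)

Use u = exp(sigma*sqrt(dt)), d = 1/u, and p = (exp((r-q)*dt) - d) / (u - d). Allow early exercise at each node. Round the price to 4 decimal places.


Answer: Price = V(0,0) = 3.7761

Derivation:
dt = T/N = 0.500000
u = exp(sigma*sqrt(dt)) = 1.193365; d = 1/u = 0.837967
p = (exp((r-q)*dt) - d) / (u - d) = 0.550323
Discount per step: exp(-r*dt) = 0.967539
Stock lattice S(k, i) with i counting down-moves:
  k=0: S(0,0) = 24.1500
  k=1: S(1,0) = 28.8198; S(1,1) = 20.2369
  k=2: S(2,0) = 34.3925; S(2,1) = 24.1500; S(2,2) = 16.9579
Terminal payoffs V(N, i) = max(K - S_T, 0):
  V(2,0) = 0.000000; V(2,1) = 3.110000; V(2,2) = 10.302148
Backward induction: V(k, i) = exp(-r*dt) * [p * V(k+1, i) + (1-p) * V(k+1, i+1)]; then take max(V_cont, immediate exercise) for American.
  V(1,0) = exp(-r*dt) * [p*0.000000 + (1-p)*3.110000] = 1.353097; exercise = 0.000000; V(1,0) = max -> 1.353097
  V(1,1) = exp(-r*dt) * [p*3.110000 + (1-p)*10.302148] = 6.138201; exercise = 7.023100; V(1,1) = max -> 7.023100
  V(0,0) = exp(-r*dt) * [p*1.353097 + (1-p)*7.023100] = 3.776076; exercise = 3.110000; V(0,0) = max -> 3.776076


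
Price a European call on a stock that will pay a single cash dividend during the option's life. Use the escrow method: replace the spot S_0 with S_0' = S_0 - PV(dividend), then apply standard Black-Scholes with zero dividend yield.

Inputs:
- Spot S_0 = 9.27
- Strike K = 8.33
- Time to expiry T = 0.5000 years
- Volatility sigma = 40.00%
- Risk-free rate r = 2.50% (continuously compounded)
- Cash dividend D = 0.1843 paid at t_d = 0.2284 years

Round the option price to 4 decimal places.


Answer: Price = 1.4628

Derivation:
PV(D) = D * exp(-r * t_d) = 0.1843 * 0.99430627 = 0.18325065
S_0' = S_0 - PV(D) = 9.2700 - 0.18325065 = 9.08674935
d1 = (ln(S_0'/K) + (r + sigma^2/2)*T) / (sigma*sqrt(T)) = 0.49304357
d2 = d1 - sigma*sqrt(T) = 0.21020086
exp(-rT) = 0.98757780
N(d1) = 0.68900910; N(d2) = 0.58324455
C = S_0' * N(d1) - K * exp(-rT) * N(d2) = 9.08674935 * 0.68900910 - 8.3300 * 0.98757780 * 0.58324455 = 1.4628


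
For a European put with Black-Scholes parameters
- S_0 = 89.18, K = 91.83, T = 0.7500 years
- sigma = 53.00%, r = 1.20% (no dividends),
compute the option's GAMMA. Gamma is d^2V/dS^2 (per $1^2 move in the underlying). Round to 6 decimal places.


d1 = 0.1853082108; d2 = -0.2736852532
phi(d1) = 0.3921510822; exp(-qT) = 1.0000000000; exp(-rT) = 0.9910403788
Gamma = exp(-qT) * phi(d1) / (S * sigma * sqrt(T)) = 1.0000000000 * 0.3921510822 / (89.1800 * 0.5300 * 0.8660254038) = 0.009580

Answer: Gamma = 0.009580


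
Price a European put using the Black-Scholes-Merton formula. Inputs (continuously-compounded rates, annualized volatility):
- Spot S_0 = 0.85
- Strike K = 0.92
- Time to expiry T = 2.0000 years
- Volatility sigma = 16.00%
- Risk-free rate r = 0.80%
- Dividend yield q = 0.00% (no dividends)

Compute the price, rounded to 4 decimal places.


Answer: Price = 0.1098

Derivation:
d1 = (ln(S/K) + (r - q + 0.5*sigma^2) * T) / (sigma * sqrt(T)) = -0.16589309
d2 = d1 - sigma * sqrt(T) = -0.39216726
exp(-rT) = 0.98412732; exp(-qT) = 1.00000000
P = K * exp(-rT) * N(-d2) - S_0 * exp(-qT) * N(-d1)
N(-d1) = 0.56587946; N(-d2) = 0.65253268
P = 0.9200 * 0.98412732 * 0.65253268 - 0.8500 * 1.00000000 * 0.56587946 = 0.1098


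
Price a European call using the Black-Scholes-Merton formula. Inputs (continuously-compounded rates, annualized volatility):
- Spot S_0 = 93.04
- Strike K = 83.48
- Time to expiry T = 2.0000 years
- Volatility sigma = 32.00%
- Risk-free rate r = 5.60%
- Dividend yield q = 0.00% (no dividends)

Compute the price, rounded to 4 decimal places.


d1 = (ln(S/K) + (r - q + 0.5*sigma^2) * T) / (sigma * sqrt(T)) = 0.71334352
d2 = d1 - sigma * sqrt(T) = 0.26079518
exp(-rT) = 0.89404426; exp(-qT) = 1.00000000
C = S_0 * exp(-qT) * N(d1) - K * exp(-rT) * N(d2)
N(d1) = 0.76218339; N(d2) = 0.60287477
C = 93.0400 * 1.00000000 * 0.76218339 - 83.4800 * 0.89404426 * 0.60287477 = 25.9181

Answer: Price = 25.9181


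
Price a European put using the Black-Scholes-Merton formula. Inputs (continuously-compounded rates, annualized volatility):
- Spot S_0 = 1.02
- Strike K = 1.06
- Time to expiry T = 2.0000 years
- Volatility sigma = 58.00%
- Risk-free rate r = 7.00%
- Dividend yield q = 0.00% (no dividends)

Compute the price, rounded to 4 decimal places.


d1 = (ln(S/K) + (r - q + 0.5*sigma^2) * T) / (sigma * sqrt(T)) = 0.53390673
d2 = d1 - sigma * sqrt(T) = -0.28633714
exp(-rT) = 0.86935824; exp(-qT) = 1.00000000
P = K * exp(-rT) * N(-d2) - S_0 * exp(-qT) * N(-d1)
N(-d1) = 0.29670303; N(-d2) = 0.61269004
P = 1.0600 * 0.86935824 * 0.61269004 - 1.0200 * 1.00000000 * 0.29670303 = 0.2620

Answer: Price = 0.2620


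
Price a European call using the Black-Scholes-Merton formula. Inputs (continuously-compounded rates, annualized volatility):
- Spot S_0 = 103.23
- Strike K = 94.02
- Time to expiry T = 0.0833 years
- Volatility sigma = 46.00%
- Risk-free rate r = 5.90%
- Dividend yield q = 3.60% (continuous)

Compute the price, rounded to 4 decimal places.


Answer: Price = 11.1639

Derivation:
d1 = (ln(S/K) + (r - q + 0.5*sigma^2) * T) / (sigma * sqrt(T)) = 0.78470837
d2 = d1 - sigma * sqrt(T) = 0.65194437
exp(-rT) = 0.99509736; exp(-qT) = 0.99700569
C = S_0 * exp(-qT) * N(d1) - K * exp(-rT) * N(d2)
N(d1) = 0.78368771; N(d2) = 0.74278147
C = 103.2300 * 0.99700569 * 0.78368771 - 94.0200 * 0.99509736 * 0.74278147 = 11.1639


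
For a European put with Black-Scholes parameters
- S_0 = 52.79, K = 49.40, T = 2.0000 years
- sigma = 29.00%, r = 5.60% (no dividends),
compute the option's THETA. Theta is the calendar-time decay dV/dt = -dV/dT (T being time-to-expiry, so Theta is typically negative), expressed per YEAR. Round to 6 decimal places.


Answer: Theta = -0.747626

Derivation:
d1 = 0.6399837060; d2 = 0.2298617729
phi(d1) = 0.3250656539; exp(-qT) = 1.0000000000; exp(-rT) = 0.8940442575
Theta = -S*exp(-qT)*phi(d1)*sigma/(2*sqrt(T)) + r*K*exp(-rT)*N(-d2) - q*S*exp(-qT)*N(-d1)
N(-d1) = 0.2610915963; N(-d2) = 0.4090995909; sqrt(T) = 1.4142135624
Term 1 = -52.7900 * 1.0000000000 * 0.3250656539 * 0.2900 / (2 * 1.4142135624) = -1.7594452261
Term 2 = 0.0560 * 49.4000 * 0.8940442575 * 0.4090995909 = 1.0118194865
Term 3 = 0 (no dividend yield, q = 0)
Theta = -1.7594452261 + (1.0118194865) + (0.0000000000) = -0.747626


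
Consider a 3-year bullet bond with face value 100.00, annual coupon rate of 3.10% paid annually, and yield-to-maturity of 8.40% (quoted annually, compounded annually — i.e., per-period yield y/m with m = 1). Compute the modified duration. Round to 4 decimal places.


Coupon per period c = face * coupon_rate / m = 3.100000
Periods per year m = 1; per-period yield y/m = 0.084000
Number of cashflows N = 3
Cashflows (t years, CF_t, discount factor 1/(1+y/m)^(m*t), PV):
  t = 1.0000: CF_t = 3.100000, DF = 0.922509, PV = 2.859779
  t = 2.0000: CF_t = 3.100000, DF = 0.851023, PV = 2.638172
  t = 3.0000: CF_t = 103.100000, DF = 0.785077, PV = 80.941420
Price P = sum_t PV_t = 86.439371
First compute Macaulay numerator sum_t t * PV_t:
  t * PV_t at t = 1.0000: 2.859779
  t * PV_t at t = 2.0000: 5.276344
  t * PV_t at t = 3.0000: 242.824260
Macaulay duration D = 250.960383 / 86.439371 = 2.903311
Modified duration = D / (1 + y/m) = 2.903311 / (1 + 0.084000) = 2.678331

Answer: Modified duration = 2.6783


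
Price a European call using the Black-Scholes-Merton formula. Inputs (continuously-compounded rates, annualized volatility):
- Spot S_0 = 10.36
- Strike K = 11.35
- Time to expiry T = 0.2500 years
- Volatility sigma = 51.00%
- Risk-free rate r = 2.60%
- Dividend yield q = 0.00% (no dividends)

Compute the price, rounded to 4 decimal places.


d1 = (ln(S/K) + (r - q + 0.5*sigma^2) * T) / (sigma * sqrt(T)) = -0.20491375
d2 = d1 - sigma * sqrt(T) = -0.45991375
exp(-rT) = 0.99352108; exp(-qT) = 1.00000000
C = S_0 * exp(-qT) * N(d1) - K * exp(-rT) * N(d2)
N(d1) = 0.41881975; N(d2) = 0.32278906
C = 10.3600 * 1.00000000 * 0.41881975 - 11.3500 * 0.99352108 * 0.32278906 = 0.6991

Answer: Price = 0.6991


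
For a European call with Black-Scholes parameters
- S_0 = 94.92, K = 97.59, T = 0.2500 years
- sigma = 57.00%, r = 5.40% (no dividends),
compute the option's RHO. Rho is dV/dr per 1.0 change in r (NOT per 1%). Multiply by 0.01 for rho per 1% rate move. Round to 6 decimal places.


Answer: Rho = 10.198322

Derivation:
d1 = 0.0925329909; d2 = -0.1924670091
phi(d1) = 0.3972379886; exp(-qT) = 1.0000000000; exp(-rT) = 0.9865907163
N(d2) = 0.4236882039
Rho = K*T*exp(-rT)*N(d2) = 97.5900 * 0.2500 * 0.9865907163 * 0.4236882039 = 10.198322


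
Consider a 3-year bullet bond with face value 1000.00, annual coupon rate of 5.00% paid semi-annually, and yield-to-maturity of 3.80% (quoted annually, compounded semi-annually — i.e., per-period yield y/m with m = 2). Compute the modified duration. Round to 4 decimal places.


Answer: Modified duration = 2.7737

Derivation:
Coupon per period c = face * coupon_rate / m = 25.000000
Periods per year m = 2; per-period yield y/m = 0.019000
Number of cashflows N = 6
Cashflows (t years, CF_t, discount factor 1/(1+y/m)^(m*t), PV):
  t = 0.5000: CF_t = 25.000000, DF = 0.981354, PV = 24.533857
  t = 1.0000: CF_t = 25.000000, DF = 0.963056, PV = 24.076405
  t = 1.5000: CF_t = 25.000000, DF = 0.945099, PV = 23.627483
  t = 2.0000: CF_t = 25.000000, DF = 0.927477, PV = 23.186931
  t = 2.5000: CF_t = 25.000000, DF = 0.910184, PV = 22.754594
  t = 3.0000: CF_t = 1025.000000, DF = 0.893213, PV = 915.543031
Price P = sum_t PV_t = 1033.722301
First compute Macaulay numerator sum_t t * PV_t:
  t * PV_t at t = 0.5000: 12.266928
  t * PV_t at t = 1.0000: 24.076405
  t * PV_t at t = 1.5000: 35.441224
  t * PV_t at t = 2.0000: 46.373862
  t * PV_t at t = 2.5000: 56.886485
  t * PV_t at t = 3.0000: 2746.629094
Macaulay duration D = 2921.673999 / 1033.722301 = 2.826363
Modified duration = D / (1 + y/m) = 2.826363 / (1 + 0.019000) = 2.773663


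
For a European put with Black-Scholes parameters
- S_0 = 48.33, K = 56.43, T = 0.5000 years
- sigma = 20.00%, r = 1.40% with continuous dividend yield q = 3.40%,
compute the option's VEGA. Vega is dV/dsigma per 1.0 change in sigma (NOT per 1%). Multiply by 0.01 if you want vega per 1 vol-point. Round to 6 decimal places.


Answer: Vega = 7.354518

Derivation:
d1 = -1.0956509699; d2 = -1.2370723261
phi(d1) = 0.2188947940; exp(-qT) = 0.9831436846; exp(-rT) = 0.9930244429
Vega = S * exp(-qT) * phi(d1) * sqrt(T) = 48.3300 * 0.9831436846 * 0.2188947940 * 0.7071067812 = 7.354518


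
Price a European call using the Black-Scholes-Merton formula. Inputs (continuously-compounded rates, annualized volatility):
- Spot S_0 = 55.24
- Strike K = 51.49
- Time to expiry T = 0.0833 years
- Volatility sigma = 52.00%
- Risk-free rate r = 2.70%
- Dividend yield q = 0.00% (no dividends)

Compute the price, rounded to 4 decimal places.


Answer: Price = 5.4861

Derivation:
d1 = (ln(S/K) + (r - q + 0.5*sigma^2) * T) / (sigma * sqrt(T)) = 0.55843811
d2 = d1 - sigma * sqrt(T) = 0.40835706
exp(-rT) = 0.99775343; exp(-qT) = 1.00000000
C = S_0 * exp(-qT) * N(d1) - K * exp(-rT) * N(d2)
N(d1) = 0.71172737; N(d2) = 0.65849422
C = 55.2400 * 1.00000000 * 0.71172737 - 51.4900 * 0.99775343 * 0.65849422 = 5.4861


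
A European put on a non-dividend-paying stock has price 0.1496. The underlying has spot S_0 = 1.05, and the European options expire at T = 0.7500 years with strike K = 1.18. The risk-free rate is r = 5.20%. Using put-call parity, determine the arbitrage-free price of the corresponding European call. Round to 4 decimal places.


Put-call parity: C - P = S_0 * exp(-qT) - K * exp(-rT).
S_0 * exp(-qT) = 1.0500 * 1.00000000 = 1.05000000
K * exp(-rT) = 1.1800 * 0.96175071 = 1.13486584
C = P + S*exp(-qT) - K*exp(-rT)
C = 0.1496 + 1.05000000 - 1.13486584 = 0.0647

Answer: Call price = 0.0647


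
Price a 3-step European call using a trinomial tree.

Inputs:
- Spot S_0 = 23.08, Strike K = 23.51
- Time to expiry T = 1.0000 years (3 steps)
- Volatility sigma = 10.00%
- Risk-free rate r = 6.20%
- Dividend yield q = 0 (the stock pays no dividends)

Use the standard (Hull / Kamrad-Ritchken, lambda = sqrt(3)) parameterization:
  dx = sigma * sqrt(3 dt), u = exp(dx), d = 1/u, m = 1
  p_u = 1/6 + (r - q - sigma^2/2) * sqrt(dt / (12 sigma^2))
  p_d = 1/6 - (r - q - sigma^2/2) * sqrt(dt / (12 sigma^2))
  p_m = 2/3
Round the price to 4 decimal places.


Answer: Price = V(0,0) = 1.4137

Derivation:
dt = T/N = 0.333333; dx = sigma*sqrt(3*dt) = 0.100000
u = exp(dx) = 1.105171; d = 1/u = 0.904837
p_u = 0.261667, p_m = 0.666667, p_d = 0.071667
Discount per step: exp(-r*dt) = 0.979545
Stock lattice S(k, j) with j the centered position index:
  k=0: S(0,+0) = 23.0800
  k=1: S(1,-1) = 20.8836; S(1,+0) = 23.0800; S(1,+1) = 25.5073
  k=2: S(2,-2) = 18.8963; S(2,-1) = 20.8836; S(2,+0) = 23.0800; S(2,+1) = 25.5073; S(2,+2) = 28.1900
  k=3: S(3,-3) = 17.0981; S(3,-2) = 18.8963; S(3,-1) = 20.8836; S(3,+0) = 23.0800; S(3,+1) = 25.5073; S(3,+2) = 28.1900; S(3,+3) = 31.1547
Terminal payoffs V(N, j) = max(S_T - K, 0):
  V(3,-3) = 0.000000; V(3,-2) = 0.000000; V(3,-1) = 0.000000; V(3,+0) = 0.000000; V(3,+1) = 1.997345; V(3,+2) = 4.679976; V(3,+3) = 7.644741
Backward induction: V(k, j) = exp(-r*dt) * [p_u * V(k+1, j+1) + p_m * V(k+1, j) + p_d * V(k+1, j-1)]
  V(2,-2) = exp(-r*dt) * [p_u*0.000000 + p_m*0.000000 + p_d*0.000000] = 0.000000
  V(2,-1) = exp(-r*dt) * [p_u*0.000000 + p_m*0.000000 + p_d*0.000000] = 0.000000
  V(2,+0) = exp(-r*dt) * [p_u*1.997345 + p_m*0.000000 + p_d*0.000000] = 0.511948
  V(2,+1) = exp(-r*dt) * [p_u*4.679976 + p_m*1.997345 + p_d*0.000000] = 2.503872
  V(2,+2) = exp(-r*dt) * [p_u*7.644741 + p_m*4.679976 + p_d*1.997345] = 5.155838
  V(1,-1) = exp(-r*dt) * [p_u*0.511948 + p_m*0.000000 + p_d*0.000000] = 0.131220
  V(1,+0) = exp(-r*dt) * [p_u*2.503872 + p_m*0.511948 + p_d*0.000000] = 0.976096
  V(1,+1) = exp(-r*dt) * [p_u*5.155838 + p_m*2.503872 + p_d*0.511948] = 2.992559
  V(0,+0) = exp(-r*dt) * [p_u*2.992559 + p_m*0.976096 + p_d*0.131220] = 1.413668


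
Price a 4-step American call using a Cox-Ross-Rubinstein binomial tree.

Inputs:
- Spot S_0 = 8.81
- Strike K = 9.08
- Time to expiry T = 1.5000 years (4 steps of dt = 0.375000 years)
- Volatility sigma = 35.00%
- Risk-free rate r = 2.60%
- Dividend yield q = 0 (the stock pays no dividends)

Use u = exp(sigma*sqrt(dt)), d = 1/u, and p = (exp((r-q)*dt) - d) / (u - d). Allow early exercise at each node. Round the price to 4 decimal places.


dt = T/N = 0.375000
u = exp(sigma*sqrt(dt)) = 1.239032; d = 1/u = 0.807082
p = (exp((r-q)*dt) - d) / (u - d) = 0.469304
Discount per step: exp(-r*dt) = 0.990297
Stock lattice S(k, i) with i counting down-moves:
  k=0: S(0,0) = 8.8100
  k=1: S(1,0) = 10.9159; S(1,1) = 7.1104
  k=2: S(2,0) = 13.5251; S(2,1) = 8.8100; S(2,2) = 5.7387
  k=3: S(3,0) = 16.7580; S(3,1) = 10.9159; S(3,2) = 7.1104; S(3,3) = 4.6316
  k=4: S(4,0) = 20.7638; S(4,1) = 13.5251; S(4,2) = 8.8100; S(4,3) = 5.7387; S(4,4) = 3.7381
Terminal payoffs V(N, i) = max(S_T - K, 0):
  V(4,0) = 11.683754; V(4,1) = 4.445113; V(4,2) = 0.000000; V(4,3) = 0.000000; V(4,4) = 0.000000
Backward induction: V(k, i) = exp(-r*dt) * [p * V(k+1, i) + (1-p) * V(k+1, i+1)]; then take max(V_cont, immediate exercise) for American.
  V(3,0) = exp(-r*dt) * [p*11.683754 + (1-p)*4.445113] = 7.766146; exercise = 7.678046; V(3,0) = max -> 7.766146
  V(3,1) = exp(-r*dt) * [p*4.445113 + (1-p)*0.000000] = 2.065869; exercise = 1.835871; V(3,1) = max -> 2.065869
  V(3,2) = exp(-r*dt) * [p*0.000000 + (1-p)*0.000000] = 0.000000; exercise = 0.000000; V(3,2) = max -> 0.000000
  V(3,3) = exp(-r*dt) * [p*0.000000 + (1-p)*0.000000] = 0.000000; exercise = 0.000000; V(3,3) = max -> 0.000000
  V(2,0) = exp(-r*dt) * [p*7.766146 + (1-p)*2.065869] = 4.695031; exercise = 4.445113; V(2,0) = max -> 4.695031
  V(2,1) = exp(-r*dt) * [p*2.065869 + (1-p)*0.000000] = 0.960114; exercise = 0.000000; V(2,1) = max -> 0.960114
  V(2,2) = exp(-r*dt) * [p*0.000000 + (1-p)*0.000000] = 0.000000; exercise = 0.000000; V(2,2) = max -> 0.000000
  V(1,0) = exp(-r*dt) * [p*4.695031 + (1-p)*0.960114] = 2.686603; exercise = 1.835871; V(1,0) = max -> 2.686603
  V(1,1) = exp(-r*dt) * [p*0.960114 + (1-p)*0.000000] = 0.446213; exercise = 0.000000; V(1,1) = max -> 0.446213
  V(0,0) = exp(-r*dt) * [p*2.686603 + (1-p)*0.446213] = 1.483106; exercise = 0.000000; V(0,0) = max -> 1.483106

Answer: Price = V(0,0) = 1.4831


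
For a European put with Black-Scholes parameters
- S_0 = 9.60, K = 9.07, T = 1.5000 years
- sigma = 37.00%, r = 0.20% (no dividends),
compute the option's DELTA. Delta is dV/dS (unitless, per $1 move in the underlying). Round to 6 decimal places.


Answer: Delta = -0.359977

Derivation:
d1 = 0.3585210764; d2 = -0.0946345260
phi(d1) = 0.3741093239; exp(-qT) = 1.0000000000; exp(-rT) = 0.9970044955
N(-d1) = 0.3599766990
Delta = -exp(-qT) * N(-d1) = -1.0000000000 * 0.3599766990 = -0.359977


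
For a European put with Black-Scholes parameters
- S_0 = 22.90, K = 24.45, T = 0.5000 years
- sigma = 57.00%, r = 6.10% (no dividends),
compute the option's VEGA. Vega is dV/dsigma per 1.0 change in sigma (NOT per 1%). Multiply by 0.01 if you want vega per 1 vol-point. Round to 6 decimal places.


Answer: Vega = 6.417613

Derivation:
d1 = 0.1147043677; d2 = -0.2883464976
phi(d1) = 0.3963264339; exp(-qT) = 1.0000000000; exp(-rT) = 0.9699604321
Vega = S * exp(-qT) * phi(d1) * sqrt(T) = 22.9000 * 1.0000000000 * 0.3963264339 * 0.7071067812 = 6.417613


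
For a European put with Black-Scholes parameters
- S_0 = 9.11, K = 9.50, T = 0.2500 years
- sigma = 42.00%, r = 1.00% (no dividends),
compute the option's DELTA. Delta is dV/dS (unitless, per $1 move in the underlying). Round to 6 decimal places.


d1 = -0.0827099397; d2 = -0.2927099397
phi(d1) = 0.3975800425; exp(-qT) = 1.0000000000; exp(-rT) = 0.9975031224
N(-d1) = 0.5329589094
Delta = -exp(-qT) * N(-d1) = -1.0000000000 * 0.5329589094 = -0.532959

Answer: Delta = -0.532959


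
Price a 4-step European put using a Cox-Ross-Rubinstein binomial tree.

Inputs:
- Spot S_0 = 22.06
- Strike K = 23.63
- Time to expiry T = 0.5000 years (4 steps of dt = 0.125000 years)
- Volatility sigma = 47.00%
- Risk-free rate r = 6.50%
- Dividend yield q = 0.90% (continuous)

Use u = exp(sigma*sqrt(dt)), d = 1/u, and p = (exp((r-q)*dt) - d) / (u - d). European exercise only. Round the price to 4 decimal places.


dt = T/N = 0.125000
u = exp(sigma*sqrt(dt)) = 1.180774; d = 1/u = 0.846902
p = (exp((r-q)*dt) - d) / (u - d) = 0.479592
Discount per step: exp(-r*dt) = 0.991908
Stock lattice S(k, i) with i counting down-moves:
  k=0: S(0,0) = 22.0600
  k=1: S(1,0) = 26.0479; S(1,1) = 18.6827
  k=2: S(2,0) = 30.7566; S(2,1) = 22.0600; S(2,2) = 15.8224
  k=3: S(3,0) = 36.3166; S(3,1) = 26.0479; S(3,2) = 18.6827; S(3,3) = 13.4000
  k=4: S(4,0) = 42.8818; S(4,1) = 30.7566; S(4,2) = 22.0600; S(4,3) = 15.8224; S(4,4) = 11.3485
Terminal payoffs V(N, i) = max(K - S_T, 0):
  V(4,0) = 0.000000; V(4,1) = 0.000000; V(4,2) = 1.570000; V(4,3) = 7.807613; V(4,4) = 12.281499
Backward induction: V(k, i) = exp(-r*dt) * [p * V(k+1, i) + (1-p) * V(k+1, i+1)].
  V(3,0) = exp(-r*dt) * [p*0.000000 + (1-p)*0.000000] = 0.000000
  V(3,1) = exp(-r*dt) * [p*0.000000 + (1-p)*1.570000] = 0.810428
  V(3,2) = exp(-r*dt) * [p*1.570000 + (1-p)*7.807613] = 4.777128
  V(3,3) = exp(-r*dt) * [p*7.807613 + (1-p)*12.281499] = 10.053837
  V(2,0) = exp(-r*dt) * [p*0.000000 + (1-p)*0.810428] = 0.418340
  V(2,1) = exp(-r*dt) * [p*0.810428 + (1-p)*4.777128] = 2.851466
  V(2,2) = exp(-r*dt) * [p*4.777128 + (1-p)*10.053837] = 7.462289
  V(1,0) = exp(-r*dt) * [p*0.418340 + (1-p)*2.851466] = 1.670926
  V(1,1) = exp(-r*dt) * [p*2.851466 + (1-p)*7.462289] = 5.208482
  V(0,0) = exp(-r*dt) * [p*1.670926 + (1-p)*5.208482] = 3.483478

Answer: Price = V(0,0) = 3.4835


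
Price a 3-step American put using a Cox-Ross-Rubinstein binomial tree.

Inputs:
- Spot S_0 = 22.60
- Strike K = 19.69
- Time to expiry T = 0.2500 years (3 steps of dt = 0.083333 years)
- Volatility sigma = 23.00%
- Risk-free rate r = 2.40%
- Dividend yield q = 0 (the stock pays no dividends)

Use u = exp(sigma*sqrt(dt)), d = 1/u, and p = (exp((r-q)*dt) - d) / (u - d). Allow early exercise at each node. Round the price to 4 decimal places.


Answer: Price = V(0,0) = 0.1469

Derivation:
dt = T/N = 0.083333
u = exp(sigma*sqrt(dt)) = 1.068649; d = 1/u = 0.935761
p = (exp((r-q)*dt) - d) / (u - d) = 0.498473
Discount per step: exp(-r*dt) = 0.998002
Stock lattice S(k, i) with i counting down-moves:
  k=0: S(0,0) = 22.6000
  k=1: S(1,0) = 24.1515; S(1,1) = 21.1482
  k=2: S(2,0) = 25.8094; S(2,1) = 22.6000; S(2,2) = 19.7897
  k=3: S(3,0) = 27.5812; S(3,1) = 24.1515; S(3,2) = 21.1482; S(3,3) = 18.5184
Terminal payoffs V(N, i) = max(K - S_T, 0):
  V(3,0) = 0.000000; V(3,1) = 0.000000; V(3,2) = 0.000000; V(3,3) = 1.171614
Backward induction: V(k, i) = exp(-r*dt) * [p * V(k+1, i) + (1-p) * V(k+1, i+1)]; then take max(V_cont, immediate exercise) for American.
  V(2,0) = exp(-r*dt) * [p*0.000000 + (1-p)*0.000000] = 0.000000; exercise = 0.000000; V(2,0) = max -> 0.000000
  V(2,1) = exp(-r*dt) * [p*0.000000 + (1-p)*0.000000] = 0.000000; exercise = 0.000000; V(2,1) = max -> 0.000000
  V(2,2) = exp(-r*dt) * [p*0.000000 + (1-p)*1.171614] = 0.586423; exercise = 0.000000; V(2,2) = max -> 0.586423
  V(1,0) = exp(-r*dt) * [p*0.000000 + (1-p)*0.000000] = 0.000000; exercise = 0.000000; V(1,0) = max -> 0.000000
  V(1,1) = exp(-r*dt) * [p*0.000000 + (1-p)*0.586423] = 0.293519; exercise = 0.000000; V(1,1) = max -> 0.293519
  V(0,0) = exp(-r*dt) * [p*0.000000 + (1-p)*0.293519] = 0.146914; exercise = 0.000000; V(0,0) = max -> 0.146914


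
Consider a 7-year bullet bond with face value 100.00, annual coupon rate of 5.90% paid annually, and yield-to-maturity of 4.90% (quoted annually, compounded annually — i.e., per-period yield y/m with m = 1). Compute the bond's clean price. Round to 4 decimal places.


Answer: Price = 105.8074

Derivation:
Coupon per period c = face * coupon_rate / m = 5.900000
Periods per year m = 1; per-period yield y/m = 0.049000
Number of cashflows N = 7
Cashflows (t years, CF_t, discount factor 1/(1+y/m)^(m*t), PV):
  t = 1.0000: CF_t = 5.900000, DF = 0.953289, PV = 5.624404
  t = 2.0000: CF_t = 5.900000, DF = 0.908760, PV = 5.361682
  t = 3.0000: CF_t = 5.900000, DF = 0.866310, PV = 5.111231
  t = 4.0000: CF_t = 5.900000, DF = 0.825844, PV = 4.872480
  t = 5.0000: CF_t = 5.900000, DF = 0.787268, PV = 4.644881
  t = 6.0000: CF_t = 5.900000, DF = 0.750494, PV = 4.427913
  t = 7.0000: CF_t = 105.900000, DF = 0.715437, PV = 75.764811
Price P = sum_t PV_t = 105.807402


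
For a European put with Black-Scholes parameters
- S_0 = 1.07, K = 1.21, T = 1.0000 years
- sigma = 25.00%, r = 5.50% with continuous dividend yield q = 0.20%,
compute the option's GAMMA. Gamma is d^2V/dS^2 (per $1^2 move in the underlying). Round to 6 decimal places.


d1 = -0.1548468445; d2 = -0.4048468445
phi(d1) = 0.3941880080; exp(-qT) = 0.9980019987; exp(-rT) = 0.9464851480
Gamma = exp(-qT) * phi(d1) / (S * sigma * sqrt(T)) = 0.9980019987 * 0.3941880080 / (1.0700 * 0.2500 * 1.0000000000) = 1.470656

Answer: Gamma = 1.470656


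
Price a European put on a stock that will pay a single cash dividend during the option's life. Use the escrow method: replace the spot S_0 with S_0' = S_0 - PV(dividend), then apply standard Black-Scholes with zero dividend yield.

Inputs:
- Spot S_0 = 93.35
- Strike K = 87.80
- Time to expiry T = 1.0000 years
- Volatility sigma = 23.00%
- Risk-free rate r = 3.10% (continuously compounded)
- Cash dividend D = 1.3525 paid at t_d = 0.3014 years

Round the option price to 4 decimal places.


Answer: Price = 5.1211

Derivation:
PV(D) = D * exp(-r * t_d) = 1.3525 * 0.99070011 = 1.33992190
S_0' = S_0 - PV(D) = 93.3500 - 1.33992190 = 92.01007810
d1 = (ln(S_0'/K) + (r + sigma^2/2)*T) / (sigma*sqrt(T)) = 0.45342006
d2 = d1 - sigma*sqrt(T) = 0.22342006
exp(-rT) = 0.96947557
N(-d1) = 0.32512315; N(-d2) = 0.41160429
P = K * exp(-rT) * N(-d2) - S_0' * N(-d1) = 87.8000 * 0.96947557 * 0.41160429 - 92.01007810 * 0.32512315 = 5.1211


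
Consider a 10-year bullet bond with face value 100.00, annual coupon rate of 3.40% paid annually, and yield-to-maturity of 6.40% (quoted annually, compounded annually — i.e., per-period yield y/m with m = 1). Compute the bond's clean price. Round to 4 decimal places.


Coupon per period c = face * coupon_rate / m = 3.400000
Periods per year m = 1; per-period yield y/m = 0.064000
Number of cashflows N = 10
Cashflows (t years, CF_t, discount factor 1/(1+y/m)^(m*t), PV):
  t = 1.0000: CF_t = 3.400000, DF = 0.939850, PV = 3.195489
  t = 2.0000: CF_t = 3.400000, DF = 0.883317, PV = 3.003279
  t = 3.0000: CF_t = 3.400000, DF = 0.830185, PV = 2.822631
  t = 4.0000: CF_t = 3.400000, DF = 0.780249, PV = 2.652848
  t = 5.0000: CF_t = 3.400000, DF = 0.733317, PV = 2.493278
  t = 6.0000: CF_t = 3.400000, DF = 0.689208, PV = 2.343307
  t = 7.0000: CF_t = 3.400000, DF = 0.647752, PV = 2.202356
  t = 8.0000: CF_t = 3.400000, DF = 0.608789, PV = 2.069883
  t = 9.0000: CF_t = 3.400000, DF = 0.572170, PV = 1.945379
  t = 10.0000: CF_t = 103.400000, DF = 0.537754, PV = 55.603773
Price P = sum_t PV_t = 78.332223

Answer: Price = 78.3322


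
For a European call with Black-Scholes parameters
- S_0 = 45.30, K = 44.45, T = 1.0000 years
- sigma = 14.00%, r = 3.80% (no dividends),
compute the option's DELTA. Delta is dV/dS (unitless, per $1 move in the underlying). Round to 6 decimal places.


d1 = 0.4767290752; d2 = 0.3367290752
phi(d1) = 0.3560892637; exp(-qT) = 1.0000000000; exp(-rT) = 0.9627129409
N(d1) = 0.6832224720
Delta = exp(-qT) * N(d1) = 1.0000000000 * 0.6832224720 = 0.683222

Answer: Delta = 0.683222


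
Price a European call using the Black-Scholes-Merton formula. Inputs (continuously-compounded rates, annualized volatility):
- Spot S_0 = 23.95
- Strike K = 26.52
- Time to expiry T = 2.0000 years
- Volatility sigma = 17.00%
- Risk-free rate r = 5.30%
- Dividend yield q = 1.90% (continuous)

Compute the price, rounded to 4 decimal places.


d1 = (ln(S/K) + (r - q + 0.5*sigma^2) * T) / (sigma * sqrt(T)) = -0.02092554
d2 = d1 - sigma * sqrt(T) = -0.26134185
exp(-rT) = 0.89942465; exp(-qT) = 0.96271294
C = S_0 * exp(-qT) * N(d1) - K * exp(-rT) * N(d2)
N(d1) = 0.49165253; N(d2) = 0.39691445
C = 23.9500 * 0.96271294 * 0.49165253 - 26.5200 * 0.89942465 * 0.39691445 = 1.8685

Answer: Price = 1.8685


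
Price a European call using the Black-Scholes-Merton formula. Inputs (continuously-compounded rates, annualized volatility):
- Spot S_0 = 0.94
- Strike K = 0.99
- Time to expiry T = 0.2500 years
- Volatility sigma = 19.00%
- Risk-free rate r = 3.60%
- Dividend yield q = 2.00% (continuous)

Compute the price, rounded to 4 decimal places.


d1 = (ln(S/K) + (r - q + 0.5*sigma^2) * T) / (sigma * sqrt(T)) = -0.45592177
d2 = d1 - sigma * sqrt(T) = -0.55092177
exp(-rT) = 0.99104038; exp(-qT) = 0.99501248
C = S_0 * exp(-qT) * N(d1) - K * exp(-rT) * N(d2)
N(d1) = 0.32422312; N(d2) = 0.29084365
C = 0.9400 * 0.99501248 * 0.32422312 - 0.9900 * 0.99104038 * 0.29084365 = 0.0179

Answer: Price = 0.0179


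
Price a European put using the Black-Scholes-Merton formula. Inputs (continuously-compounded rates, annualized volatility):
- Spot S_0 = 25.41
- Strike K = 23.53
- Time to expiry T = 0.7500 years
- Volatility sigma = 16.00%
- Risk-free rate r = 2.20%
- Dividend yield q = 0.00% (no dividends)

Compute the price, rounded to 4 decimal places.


d1 = (ln(S/K) + (r - q + 0.5*sigma^2) * T) / (sigma * sqrt(T)) = 0.74309739
d2 = d1 - sigma * sqrt(T) = 0.60453332
exp(-rT) = 0.98363538; exp(-qT) = 1.00000000
P = K * exp(-rT) * N(-d2) - S_0 * exp(-qT) * N(-d1)
N(-d1) = 0.22871136; N(-d2) = 0.27274456
P = 23.5300 * 0.98363538 * 0.27274456 - 25.4100 * 1.00000000 * 0.22871136 = 0.5011

Answer: Price = 0.5011


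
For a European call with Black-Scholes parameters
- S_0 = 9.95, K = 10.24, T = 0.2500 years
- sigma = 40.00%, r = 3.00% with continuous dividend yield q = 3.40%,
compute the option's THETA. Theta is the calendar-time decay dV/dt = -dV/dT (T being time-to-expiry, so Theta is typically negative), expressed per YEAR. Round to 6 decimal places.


Answer: Theta = -1.533794

Derivation:
d1 = -0.0486453422; d2 = -0.2486453422
phi(d1) = 0.3984705372; exp(-qT) = 0.9915360229; exp(-rT) = 0.9925280548
Theta = -S*exp(-qT)*phi(d1)*sigma/(2*sqrt(T)) - r*K*exp(-rT)*N(d2) + q*S*exp(-qT)*N(d1)
N(d1) = 0.4806009674; N(d2) = 0.4018175658; sqrt(T) = 0.5000000000
Term 1 = -9.9500 * 0.9915360229 * 0.3984705372 * 0.4000 / (2 * 0.5000000000) = -1.5724896090
Term 2 = -0.0300 * 10.2400 * 0.9925280548 * 0.4018175658 = -0.1225160316
Term 3 = 0.0340 * 9.9500 * 0.9915360229 * 0.4806009674 = 0.1612111720
Theta = -1.5724896090 + (-0.1225160316) + (0.1612111720) = -1.533794


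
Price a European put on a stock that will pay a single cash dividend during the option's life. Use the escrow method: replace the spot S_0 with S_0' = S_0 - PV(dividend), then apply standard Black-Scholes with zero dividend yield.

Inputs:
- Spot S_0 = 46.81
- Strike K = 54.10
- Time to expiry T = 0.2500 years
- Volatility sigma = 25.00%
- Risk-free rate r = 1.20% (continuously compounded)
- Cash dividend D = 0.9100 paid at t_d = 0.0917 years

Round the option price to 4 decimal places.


PV(D) = D * exp(-r * t_d) = 0.9100 * 0.99890021 = 0.90899919
S_0' = S_0 - PV(D) = 46.8100 - 0.90899919 = 45.90100081
d1 = (ln(S_0'/K) + (r + sigma^2/2)*T) / (sigma*sqrt(T)) = -1.22827812
d2 = d1 - sigma*sqrt(T) = -1.35327812
exp(-rT) = 0.99700450
N(-d1) = 0.89032871; N(-d2) = 0.91201660
P = K * exp(-rT) * N(-d2) - S_0' * N(-d1) = 54.1000 * 0.99700450 * 0.91201660 - 45.90100081 * 0.89032871 = 8.3253

Answer: Price = 8.3253


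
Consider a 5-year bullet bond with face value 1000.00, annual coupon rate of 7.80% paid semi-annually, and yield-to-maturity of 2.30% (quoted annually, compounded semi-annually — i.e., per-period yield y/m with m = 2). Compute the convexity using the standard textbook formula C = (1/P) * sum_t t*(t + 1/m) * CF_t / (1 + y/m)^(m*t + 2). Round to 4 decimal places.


Answer: Convexity = 22.1020

Derivation:
Coupon per period c = face * coupon_rate / m = 39.000000
Periods per year m = 2; per-period yield y/m = 0.011500
Number of cashflows N = 10
Cashflows (t years, CF_t, discount factor 1/(1+y/m)^(m*t), PV):
  t = 0.5000: CF_t = 39.000000, DF = 0.988631, PV = 38.556599
  t = 1.0000: CF_t = 39.000000, DF = 0.977391, PV = 38.118239
  t = 1.5000: CF_t = 39.000000, DF = 0.966279, PV = 37.684863
  t = 2.0000: CF_t = 39.000000, DF = 0.955293, PV = 37.256415
  t = 2.5000: CF_t = 39.000000, DF = 0.944432, PV = 36.832837
  t = 3.0000: CF_t = 39.000000, DF = 0.933694, PV = 36.414075
  t = 3.5000: CF_t = 39.000000, DF = 0.923079, PV = 36.000074
  t = 4.0000: CF_t = 39.000000, DF = 0.912584, PV = 35.590780
  t = 4.5000: CF_t = 39.000000, DF = 0.902209, PV = 35.186140
  t = 5.0000: CF_t = 1039.000000, DF = 0.891951, PV = 926.737371
Price P = sum_t PV_t = 1258.377394
Convexity numerator sum_t t*(t + 1/m) * CF_t / (1+y/m)^(m*t + 2):
  t = 0.5000: term = 18.842432
  t = 1.0000: term = 55.884622
  t = 1.5000: term = 110.498511
  t = 2.0000: term = 182.070376
  t = 2.5000: term = 270.000557
  t = 3.0000: term = 373.703194
  t = 3.5000: term = 492.605956
  t = 4.0000: term = 626.149793
  t = 4.5000: term = 773.788671
  t = 5.0000: term = 24909.074760
Convexity = (1/P) * sum = 27812.618872 / 1258.377394 = 22.101970


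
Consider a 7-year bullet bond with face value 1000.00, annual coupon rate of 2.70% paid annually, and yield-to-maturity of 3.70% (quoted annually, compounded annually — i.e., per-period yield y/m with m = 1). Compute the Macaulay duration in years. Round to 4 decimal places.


Coupon per period c = face * coupon_rate / m = 27.000000
Periods per year m = 1; per-period yield y/m = 0.037000
Number of cashflows N = 7
Cashflows (t years, CF_t, discount factor 1/(1+y/m)^(m*t), PV):
  t = 1.0000: CF_t = 27.000000, DF = 0.964320, PV = 26.036644
  t = 2.0000: CF_t = 27.000000, DF = 0.929913, PV = 25.107661
  t = 3.0000: CF_t = 27.000000, DF = 0.896734, PV = 24.211823
  t = 4.0000: CF_t = 27.000000, DF = 0.864739, PV = 23.347949
  t = 5.0000: CF_t = 27.000000, DF = 0.833885, PV = 22.514898
  t = 6.0000: CF_t = 27.000000, DF = 0.804132, PV = 21.711570
  t = 7.0000: CF_t = 1027.000000, DF = 0.775441, PV = 796.377807
Price P = sum_t PV_t = 939.308352
Macaulay numerator sum_t t * PV_t:
  t * PV_t at t = 1.0000: 26.036644
  t * PV_t at t = 2.0000: 50.215321
  t * PV_t at t = 3.0000: 72.635470
  t * PV_t at t = 4.0000: 93.391797
  t * PV_t at t = 5.0000: 112.574490
  t * PV_t at t = 6.0000: 130.269419
  t * PV_t at t = 7.0000: 5574.644649
Macaulay duration D = (sum_t t * PV_t) / P = 6059.767790 / 939.308352 = 6.451308

Answer: Macaulay duration = 6.4513 years


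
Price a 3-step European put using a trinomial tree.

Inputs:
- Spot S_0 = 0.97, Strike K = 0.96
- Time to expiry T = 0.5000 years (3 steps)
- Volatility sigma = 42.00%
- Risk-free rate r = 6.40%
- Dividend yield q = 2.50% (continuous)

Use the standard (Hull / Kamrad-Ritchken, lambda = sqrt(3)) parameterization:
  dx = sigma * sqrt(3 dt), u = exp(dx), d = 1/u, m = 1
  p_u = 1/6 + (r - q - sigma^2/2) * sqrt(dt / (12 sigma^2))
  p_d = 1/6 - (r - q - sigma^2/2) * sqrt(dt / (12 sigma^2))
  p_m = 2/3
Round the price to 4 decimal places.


dt = T/N = 0.166667; dx = sigma*sqrt(3*dt) = 0.296985
u = exp(dx) = 1.345795; d = 1/u = 0.743055
p_u = 0.152861, p_m = 0.666667, p_d = 0.180472
Discount per step: exp(-r*dt) = 0.989390
Stock lattice S(k, j) with j the centered position index:
  k=0: S(0,+0) = 0.9700
  k=1: S(1,-1) = 0.7208; S(1,+0) = 0.9700; S(1,+1) = 1.3054
  k=2: S(2,-2) = 0.5356; S(2,-1) = 0.7208; S(2,+0) = 0.9700; S(2,+1) = 1.3054; S(2,+2) = 1.7568
  k=3: S(3,-3) = 0.3980; S(3,-2) = 0.5356; S(3,-1) = 0.7208; S(3,+0) = 0.9700; S(3,+1) = 1.3054; S(3,+2) = 1.7568; S(3,+3) = 2.3643
Terminal payoffs V(N, j) = max(K - S_T, 0):
  V(3,-3) = 0.562044; V(3,-2) = 0.424433; V(3,-1) = 0.239236; V(3,+0) = 0.000000; V(3,+1) = 0.000000; V(3,+2) = 0.000000; V(3,+3) = 0.000000
Backward induction: V(k, j) = exp(-r*dt) * [p_u * V(k+1, j+1) + p_m * V(k+1, j) + p_d * V(k+1, j-1)]
  V(2,-2) = exp(-r*dt) * [p_u*0.239236 + p_m*0.424433 + p_d*0.562044] = 0.416492
  V(2,-1) = exp(-r*dt) * [p_u*0.000000 + p_m*0.239236 + p_d*0.424433] = 0.233584
  V(2,+0) = exp(-r*dt) * [p_u*0.000000 + p_m*0.000000 + p_d*0.239236] = 0.042717
  V(2,+1) = exp(-r*dt) * [p_u*0.000000 + p_m*0.000000 + p_d*0.000000] = 0.000000
  V(2,+2) = exp(-r*dt) * [p_u*0.000000 + p_m*0.000000 + p_d*0.000000] = 0.000000
  V(1,-1) = exp(-r*dt) * [p_u*0.042717 + p_m*0.233584 + p_d*0.416492] = 0.234899
  V(1,+0) = exp(-r*dt) * [p_u*0.000000 + p_m*0.042717 + p_d*0.233584] = 0.069884
  V(1,+1) = exp(-r*dt) * [p_u*0.000000 + p_m*0.000000 + p_d*0.042717] = 0.007628
  V(0,+0) = exp(-r*dt) * [p_u*0.007628 + p_m*0.069884 + p_d*0.234899] = 0.089192

Answer: Price = V(0,0) = 0.0892


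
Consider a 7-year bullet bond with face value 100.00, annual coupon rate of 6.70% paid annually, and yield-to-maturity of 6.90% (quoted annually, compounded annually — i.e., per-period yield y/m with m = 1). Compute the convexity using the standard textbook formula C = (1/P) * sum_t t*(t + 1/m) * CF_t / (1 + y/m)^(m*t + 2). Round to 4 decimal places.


Answer: Convexity = 37.9881

Derivation:
Coupon per period c = face * coupon_rate / m = 6.700000
Periods per year m = 1; per-period yield y/m = 0.069000
Number of cashflows N = 7
Cashflows (t years, CF_t, discount factor 1/(1+y/m)^(m*t), PV):
  t = 1.0000: CF_t = 6.700000, DF = 0.935454, PV = 6.267540
  t = 2.0000: CF_t = 6.700000, DF = 0.875074, PV = 5.862993
  t = 3.0000: CF_t = 6.700000, DF = 0.818591, PV = 5.484559
  t = 4.0000: CF_t = 6.700000, DF = 0.765754, PV = 5.130551
  t = 5.0000: CF_t = 6.700000, DF = 0.716327, PV = 4.799393
  t = 6.0000: CF_t = 6.700000, DF = 0.670091, PV = 4.489610
  t = 7.0000: CF_t = 106.700000, DF = 0.626839, PV = 66.883730
Price P = sum_t PV_t = 98.918374
Convexity numerator sum_t t*(t + 1/m) * CF_t / (1+y/m)^(m*t + 2):
  t = 1.0000: term = 10.969117
  t = 2.0000: term = 30.783304
  t = 3.0000: term = 57.592711
  t = 4.0000: term = 89.792191
  t = 5.0000: term = 125.994655
  t = 6.0000: term = 165.007032
  t = 7.0000: term = 3277.578481
Convexity = (1/P) * sum = 3757.717490 / 98.918374 = 37.988064


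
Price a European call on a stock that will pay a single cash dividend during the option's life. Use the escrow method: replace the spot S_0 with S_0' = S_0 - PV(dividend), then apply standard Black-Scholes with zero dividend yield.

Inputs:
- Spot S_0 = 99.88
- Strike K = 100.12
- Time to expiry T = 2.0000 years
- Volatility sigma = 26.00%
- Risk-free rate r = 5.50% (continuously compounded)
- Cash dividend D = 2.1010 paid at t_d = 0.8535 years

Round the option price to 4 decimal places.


PV(D) = D * exp(-r * t_d) = 2.1010 * 0.95414226 = 2.00465289
S_0' = S_0 - PV(D) = 99.8800 - 2.00465289 = 97.87534711
d1 = (ln(S_0'/K) + (r + sigma^2/2)*T) / (sigma*sqrt(T)) = 0.42134109
d2 = d1 - sigma*sqrt(T) = 0.05364556
exp(-rT) = 0.89583414
N(d1) = 0.66324699; N(d2) = 0.52139122
C = S_0' * N(d1) - K * exp(-rT) * N(d2) = 97.87534711 * 0.66324699 - 100.1200 * 0.89583414 * 0.52139122 = 18.1515

Answer: Price = 18.1515


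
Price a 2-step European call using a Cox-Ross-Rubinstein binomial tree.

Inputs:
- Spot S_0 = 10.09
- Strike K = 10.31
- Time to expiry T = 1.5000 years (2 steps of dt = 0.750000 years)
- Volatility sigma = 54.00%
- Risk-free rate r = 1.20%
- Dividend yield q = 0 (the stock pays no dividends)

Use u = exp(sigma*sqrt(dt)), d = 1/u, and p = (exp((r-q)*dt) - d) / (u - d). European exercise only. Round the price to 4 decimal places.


dt = T/N = 0.750000
u = exp(sigma*sqrt(dt)) = 1.596245; d = 1/u = 0.626470
p = (exp((r-q)*dt) - d) / (u - d) = 0.394494
Discount per step: exp(-r*dt) = 0.991040
Stock lattice S(k, i) with i counting down-moves:
  k=0: S(0,0) = 10.0900
  k=1: S(1,0) = 16.1061; S(1,1) = 6.3211
  k=2: S(2,0) = 25.7093; S(2,1) = 10.0900; S(2,2) = 3.9600
Terminal payoffs V(N, i) = max(S_T - K, 0):
  V(2,0) = 15.399287; V(2,1) = 0.000000; V(2,2) = 0.000000
Backward induction: V(k, i) = exp(-r*dt) * [p * V(k+1, i) + (1-p) * V(k+1, i+1)].
  V(1,0) = exp(-r*dt) * [p*15.399287 + (1-p)*0.000000] = 6.020499
  V(1,1) = exp(-r*dt) * [p*0.000000 + (1-p)*0.000000] = 0.000000
  V(0,0) = exp(-r*dt) * [p*6.020499 + (1-p)*0.000000] = 2.353772

Answer: Price = V(0,0) = 2.3538


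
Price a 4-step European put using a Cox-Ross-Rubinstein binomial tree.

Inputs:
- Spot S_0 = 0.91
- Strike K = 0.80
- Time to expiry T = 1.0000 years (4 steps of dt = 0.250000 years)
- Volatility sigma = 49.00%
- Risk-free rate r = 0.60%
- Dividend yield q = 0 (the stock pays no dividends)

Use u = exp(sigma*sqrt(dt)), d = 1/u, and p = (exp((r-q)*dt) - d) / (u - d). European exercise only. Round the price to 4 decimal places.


Answer: Price = V(0,0) = 0.1182

Derivation:
dt = T/N = 0.250000
u = exp(sigma*sqrt(dt)) = 1.277621; d = 1/u = 0.782705
p = (exp((r-q)*dt) - d) / (u - d) = 0.442088
Discount per step: exp(-r*dt) = 0.998501
Stock lattice S(k, i) with i counting down-moves:
  k=0: S(0,0) = 0.9100
  k=1: S(1,0) = 1.1626; S(1,1) = 0.7123
  k=2: S(2,0) = 1.4854; S(2,1) = 0.9100; S(2,2) = 0.5575
  k=3: S(3,0) = 1.8978; S(3,1) = 1.1626; S(3,2) = 0.7123; S(3,3) = 0.4363
  k=4: S(4,0) = 2.4247; S(4,1) = 1.4854; S(4,2) = 0.9100; S(4,3) = 0.5575; S(4,4) = 0.3415
Terminal payoffs V(N, i) = max(K - S_T, 0):
  V(4,0) = 0.000000; V(4,1) = 0.000000; V(4,2) = 0.000000; V(4,3) = 0.242510; V(4,4) = 0.458467
Backward induction: V(k, i) = exp(-r*dt) * [p * V(k+1, i) + (1-p) * V(k+1, i+1)].
  V(3,0) = exp(-r*dt) * [p*0.000000 + (1-p)*0.000000] = 0.000000
  V(3,1) = exp(-r*dt) * [p*0.000000 + (1-p)*0.000000] = 0.000000
  V(3,2) = exp(-r*dt) * [p*0.000000 + (1-p)*0.242510] = 0.135097
  V(3,3) = exp(-r*dt) * [p*0.242510 + (1-p)*0.458467] = 0.362451
  V(2,0) = exp(-r*dt) * [p*0.000000 + (1-p)*0.000000] = 0.000000
  V(2,1) = exp(-r*dt) * [p*0.000000 + (1-p)*0.135097] = 0.075259
  V(2,2) = exp(-r*dt) * [p*0.135097 + (1-p)*0.362451] = 0.261548
  V(1,0) = exp(-r*dt) * [p*0.000000 + (1-p)*0.075259] = 0.041925
  V(1,1) = exp(-r*dt) * [p*0.075259 + (1-p)*0.261548] = 0.178923
  V(0,0) = exp(-r*dt) * [p*0.041925 + (1-p)*0.178923] = 0.118181
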